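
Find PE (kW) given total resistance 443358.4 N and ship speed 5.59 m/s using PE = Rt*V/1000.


Formula: PE = Rt * V / 1000 (kW)
Step 1 — PE (W) = 443358.4 * 5.59 = 2478373.456 W
Step 2 — PE (kW) = 2478373.456 / 1000 ≈ 2478.4 kW (5 s.f.)

2478.4 kW


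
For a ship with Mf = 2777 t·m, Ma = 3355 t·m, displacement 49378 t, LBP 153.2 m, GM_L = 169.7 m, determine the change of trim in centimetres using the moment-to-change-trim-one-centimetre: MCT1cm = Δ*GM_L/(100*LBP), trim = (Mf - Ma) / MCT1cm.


Formula: net trimming moment = Mf - Ma; MCT1cm = Δ*GM_L/(100*LBP); trim = net moment / MCT1cm
Step 1 — net trimming moment = 2777 - 3355 = -578 t·m
Step 2 — MCT1cm = 49378 * 169.7 / (100 * 153.2) = 546.9613 t·m/cm
Step 3 — trim = -578 / 546.9613 ≈ -1.0567 cm (5 s.f.)

-1.0567 cm


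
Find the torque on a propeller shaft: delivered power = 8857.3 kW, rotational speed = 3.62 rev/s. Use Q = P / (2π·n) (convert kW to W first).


Formula: Q = P_W / (2 * pi * n)
Step 1 — P_W = 8857.3 kW * 1000 = 8857300.0 W
Step 2 — 2 * pi * n = 2 * pi * 3.62 = 22.745131
Step 3 — Q = 8857300.0 / 22.745131 ≈ 389420 N·m (5 s.f.)

389420 N·m


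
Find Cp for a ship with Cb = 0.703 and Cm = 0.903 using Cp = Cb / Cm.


Formula: Cp = Cb / Cm
Substituting: Cp = 0.703 / 0.903
Result: Cp ≈ 0.77852 (5 s.f.)

0.77852


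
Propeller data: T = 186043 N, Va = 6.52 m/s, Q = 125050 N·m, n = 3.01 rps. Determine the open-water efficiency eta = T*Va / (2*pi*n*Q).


Formula: eta = T * Va / (2 * pi * n * Q)
Step 1 — numerator = T * Va = 186043 * 6.52 = 1213000.36
Step 2 — 2 * pi * n = 2 * pi * 3.01 = 18.912388
Step 3 — denominator = 18.912388 * 125050 = 2364994.12
Step 4 — eta = 1213000.36 / 2364994.12 ≈ 0.51290 (5 s.f.)

0.51290


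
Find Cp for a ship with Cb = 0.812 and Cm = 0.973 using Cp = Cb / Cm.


Formula: Cp = Cb / Cm
Substituting: Cp = 0.812 / 0.973
Result: Cp ≈ 0.83453 (5 s.f.)

0.83453


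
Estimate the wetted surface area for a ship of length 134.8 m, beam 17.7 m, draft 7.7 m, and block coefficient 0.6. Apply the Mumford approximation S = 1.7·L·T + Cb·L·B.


Formula: S = 1.7*L*T + V/T with V = Cb*L*B*T, i.e. S = L * (1.7*T + Cb*B)
Step 1 — 1.7*T = 1.7 * 7.7 = 13.09 m
Step 2 — Cb*B = 0.6 * 17.7 = 10.62 m
Step 3 — 1.7*T + Cb*B = 13.09 + 10.62 = 23.71 m
Step 4 — S = 134.8 * 23.71 ≈ 3196.1 m^2 (5 s.f.)

3196.1 m^2


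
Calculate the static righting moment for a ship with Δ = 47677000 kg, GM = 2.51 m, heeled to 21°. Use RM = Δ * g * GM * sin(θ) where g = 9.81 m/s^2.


Formula: GZ = GM * sin(theta); RM = disp * g * GZ
Step 1 — GZ = 2.51 * sin(21°) = 2.51 * 0.358368 = 0.899504 m
Step 2 — RM = 47677000 * 9.81 * 0.899504 ≈ 420710000 N·m (5 s.f.)

420710000 N·m


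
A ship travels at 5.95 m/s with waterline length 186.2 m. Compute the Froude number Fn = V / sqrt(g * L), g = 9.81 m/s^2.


Formula: Fn = V / sqrt(g * L)
Step 1 — g * L = 9.81 * 186.2 = 1826.622
Step 2 — sqrt(g * L) = sqrt(1826.622) = 42.738999
Step 3 — Fn = 5.95 / 42.738999 ≈ 0.13922 (5 s.f.)

0.13922


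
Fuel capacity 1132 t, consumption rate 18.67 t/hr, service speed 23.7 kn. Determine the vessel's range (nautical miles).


Formula: endurance = fuel / rate; range = endurance * speed
Step 1 — endurance = 1132 / 18.67 = 60.632 hours
Step 2 — range = 60.632 * 23.7 ≈ 1437.0 nautical miles (5 s.f.)

1437.0 NM


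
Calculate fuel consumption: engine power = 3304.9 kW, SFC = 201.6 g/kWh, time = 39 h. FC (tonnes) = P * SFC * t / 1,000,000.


Formula: FC (tonnes) = P * SFC * t / 1,000,000
Step 1 — P * SFC * t = 3304.9 * 201.6 * 39 = 25984445.76 g
Step 2 — FC (tonnes) = 25984445.76 / 1,000,000 ≈ 25.984 tonnes (5 s.f.)

25.984 tonnes


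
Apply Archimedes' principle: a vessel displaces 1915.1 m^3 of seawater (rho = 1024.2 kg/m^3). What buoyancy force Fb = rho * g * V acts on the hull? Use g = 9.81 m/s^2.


Formula: Fb = rho * g * V
Substituting: Fb = 1024.2 * 9.81 * 1915.1
Intermediate: 1024.2 * 9.81 = 10047.402
Result: Fb = 10047.402 * 1915.1 ≈ 19242000 N (5 s.f.)

19242000 N


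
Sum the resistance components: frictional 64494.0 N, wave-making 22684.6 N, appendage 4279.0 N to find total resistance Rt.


Formula: Rt = Rf + Rw + Ra
Substituting: Rt = 64494.0 + 22684.6 + 4279.0
Result: Rt = 91457.6 N

91457.6 N


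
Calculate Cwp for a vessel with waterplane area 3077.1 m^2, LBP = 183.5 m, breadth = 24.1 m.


Formula: Cwp = Aw / (L * B)
Step 1 — L * B = 183.5 * 24.1 = 4422.35 m^2
Step 2 — Cwp = 3077.1 / 4422.35 ≈ 0.69581 (5 s.f.)

0.69581


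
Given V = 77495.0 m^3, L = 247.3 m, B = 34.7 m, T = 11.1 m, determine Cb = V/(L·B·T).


Formula: Cb = V / (L * B * T)
Step 1 — L * B * T = 247.3 * 34.7 * 11.1 = 95252.541 m^3
Step 2 — Cb = 77495.0 / 95252.541 ≈ 0.81357 (5 s.f.)

0.81357


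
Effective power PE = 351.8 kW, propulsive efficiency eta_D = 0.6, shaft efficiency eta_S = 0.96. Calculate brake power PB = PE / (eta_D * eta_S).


Formula: PB = PE / (eta_D * eta_S)
Step 1 — combined efficiency = eta_D * eta_S = 0.6 * 0.96 = 0.576
Step 2 — PB = 351.8 / 0.576 ≈ 610.76 kW (5 s.f.)

610.76 kW


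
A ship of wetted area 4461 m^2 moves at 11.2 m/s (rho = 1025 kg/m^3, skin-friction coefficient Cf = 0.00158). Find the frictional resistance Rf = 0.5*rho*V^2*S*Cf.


Formula: Rf = 0.5 * rho * V^2 * S * Cf
Step 1 — V^2 = 11.2^2 = 125.44
Step 2 — 0.5 * rho * V^2 = 0.5 * 1025 * 125.44 = 64288.0
Step 3 — Rf = 64288.0 * 4461 * 0.00158 ≈ 453130 N (5 s.f.)

453130 N


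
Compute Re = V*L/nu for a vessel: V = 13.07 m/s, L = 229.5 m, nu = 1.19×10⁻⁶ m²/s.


Formula: Re = V * L / nu
Step 1 — V * L = 13.07 * 229.5 = 2999.565 m^2/s
Step 2 — Re = 2999.565 / 1.19e-6 = 2.52e+09

2.52e+09


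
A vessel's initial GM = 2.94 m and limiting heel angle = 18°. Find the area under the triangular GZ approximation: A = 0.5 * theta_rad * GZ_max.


Formula: GZ_max = GM * sin(theta); Area = 0.5 * theta_rad * GZ_max
Step 1 — GZ_max = 2.94 * sin(18°) = 2.94 * 0.309017 = 0.90851 m
Step 2 — theta_rad = 18 * pi/180 = 0.314159 rad
Step 3 — Area = 0.5 * 0.314159 * 0.90851 ≈ 0.14271 m·rad (5 s.f.)

0.14271 m·rad


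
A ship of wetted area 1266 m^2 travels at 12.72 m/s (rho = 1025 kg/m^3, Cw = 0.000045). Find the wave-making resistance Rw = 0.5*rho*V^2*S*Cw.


Formula: Rw = 0.5 * rho * V^2 * S * Cw
Step 1 — V^2 = 12.72^2 = 161.7984
Step 2 — 0.5 * rho * V^2 = 0.5 * 1025 * 161.7984 = 82921.68
Step 3 — Rw = 82921.68 * 1266 * 0.000045 ≈ 4724.0 N (5 s.f.)

4724.0 N


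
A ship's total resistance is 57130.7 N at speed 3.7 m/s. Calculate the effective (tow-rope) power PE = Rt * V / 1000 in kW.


Formula: PE = Rt * V / 1000 (kW)
Step 1 — PE (W) = 57130.7 * 3.7 = 211383.59 W
Step 2 — PE (kW) = 211383.59 / 1000 ≈ 211.38 kW (5 s.f.)

211.38 kW


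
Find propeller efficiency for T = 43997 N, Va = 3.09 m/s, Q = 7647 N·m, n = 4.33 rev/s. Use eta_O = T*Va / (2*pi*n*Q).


Formula: eta = T * Va / (2 * pi * n * Q)
Step 1 — numerator = T * Va = 43997 * 3.09 = 135950.73
Step 2 — 2 * pi * n = 2 * pi * 4.33 = 27.206192
Step 3 — denominator = 27.206192 * 7647 = 208045.75
Step 4 — eta = 135950.73 / 208045.75 ≈ 0.65347 (5 s.f.)

0.65347


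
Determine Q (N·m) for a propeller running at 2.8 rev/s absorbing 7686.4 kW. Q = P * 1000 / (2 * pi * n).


Formula: Q = P_W / (2 * pi * n)
Step 1 — P_W = 7686.4 kW * 1000 = 7686400.0 W
Step 2 — 2 * pi * n = 2 * pi * 2.8 = 17.592919
Step 3 — Q = 7686400.0 / 17.592919 ≈ 436900 N·m (5 s.f.)

436900 N·m


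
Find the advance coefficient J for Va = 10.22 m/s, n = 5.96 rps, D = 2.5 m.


Formula: J = Va / (n * D)
Step 1 — n * D = 5.96 * 2.5 = 14.9
Step 2 — J = 10.22 / 14.9 ≈ 0.68591 (5 s.f.)

0.68591


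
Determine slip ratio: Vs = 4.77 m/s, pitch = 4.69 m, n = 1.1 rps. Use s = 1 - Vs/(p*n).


Formula: s = 1 - Vs / (p * n)
Step 1 — p * n = 4.69 * 1.1 = 5.159
Step 2 — Vs / (p*n) = 4.77 / 5.159 = 0.924598 (6 d.p.)
Step 3 — s = 1 - 0.924598 = 0.075402

0.075402


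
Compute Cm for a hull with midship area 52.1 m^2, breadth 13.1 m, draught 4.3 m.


Formula: Cm = Am / (B * T)
Step 1 — B * T = 13.1 * 4.3 = 56.33 m^2
Step 2 — Cm = 52.1 / 56.33 ≈ 0.92491 (5 s.f.)

0.92491


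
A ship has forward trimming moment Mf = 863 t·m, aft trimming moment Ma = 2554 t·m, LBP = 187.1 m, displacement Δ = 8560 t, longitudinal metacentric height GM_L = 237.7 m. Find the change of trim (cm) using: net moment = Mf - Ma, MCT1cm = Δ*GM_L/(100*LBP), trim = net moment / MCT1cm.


Formula: net trimming moment = Mf - Ma; MCT1cm = Δ*GM_L/(100*LBP); trim = net moment / MCT1cm
Step 1 — net trimming moment = 863 - 2554 = -1691 t·m
Step 2 — MCT1cm = 8560 * 237.7 / (100 * 187.1) = 108.75 t·m/cm
Step 3 — trim = -1691 / 108.75 ≈ -15.549 cm (5 s.f.)

-15.549 cm


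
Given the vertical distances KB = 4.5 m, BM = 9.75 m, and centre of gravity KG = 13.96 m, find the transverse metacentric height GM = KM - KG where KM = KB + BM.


Formula: GM = KB + BM - KG
Step 1 — KM = KB + BM = 4.5 + 9.75 = 14.25 m
Step 2 — GM = KM - KG = 14.25 - 13.96 = 0.29 m

0.29 m


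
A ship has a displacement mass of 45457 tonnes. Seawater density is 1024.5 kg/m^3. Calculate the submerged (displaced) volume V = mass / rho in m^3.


Formula: V = mass / rho
Step 1 — convert tonnes to kg: 45457 t * 1000 = 45457000 kg
Step 2 — V = 45457000 / 1024.5 ≈ 44370 m^3 (5 s.f.)

44370 m^3


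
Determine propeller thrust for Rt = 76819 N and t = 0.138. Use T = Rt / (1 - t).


Formula: T = Rt / (1 - t)
Step 1 — (1 - t) = 1 - 0.138 = 0.862
Step 2 — T = 76819 / 0.862 ≈ 89117 N (5 s.f.)

89117 N


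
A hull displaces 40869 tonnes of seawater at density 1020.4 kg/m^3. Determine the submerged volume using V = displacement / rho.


Formula: V = mass / rho
Step 1 — convert tonnes to kg: 40869 t * 1000 = 40869000 kg
Step 2 — V = 40869000 / 1020.4 ≈ 40052 m^3 (5 s.f.)

40052 m^3


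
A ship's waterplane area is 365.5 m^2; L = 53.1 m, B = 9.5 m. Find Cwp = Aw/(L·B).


Formula: Cwp = Aw / (L * B)
Step 1 — L * B = 53.1 * 9.5 = 504.45 m^2
Step 2 — Cwp = 365.5 / 504.45 ≈ 0.72455 (5 s.f.)

0.72455


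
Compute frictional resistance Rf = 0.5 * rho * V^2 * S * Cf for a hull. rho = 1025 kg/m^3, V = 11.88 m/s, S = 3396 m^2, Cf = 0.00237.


Formula: Rf = 0.5 * rho * V^2 * S * Cf
Step 1 — V^2 = 11.88^2 = 141.1344
Step 2 — 0.5 * rho * V^2 = 0.5 * 1025 * 141.1344 = 72331.38
Step 3 — Rf = 72331.38 * 3396 * 0.00237 ≈ 582160 N (5 s.f.)

582160 N


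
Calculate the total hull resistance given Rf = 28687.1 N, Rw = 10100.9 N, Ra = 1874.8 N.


Formula: Rt = Rf + Rw + Ra
Substituting: Rt = 28687.1 + 10100.9 + 1874.8
Result: Rt = 40662.8 N

40662.8 N


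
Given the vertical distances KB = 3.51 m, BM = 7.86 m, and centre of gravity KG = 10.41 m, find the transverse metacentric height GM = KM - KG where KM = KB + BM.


Formula: GM = KB + BM - KG
Step 1 — KM = KB + BM = 3.51 + 7.86 = 11.37 m
Step 2 — GM = KM - KG = 11.37 - 10.41 = 0.96 m

0.96 m


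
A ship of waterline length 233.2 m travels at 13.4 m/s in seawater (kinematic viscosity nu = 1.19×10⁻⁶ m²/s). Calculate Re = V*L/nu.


Formula: Re = V * L / nu
Step 1 — V * L = 13.4 * 233.2 = 3124.88 m^2/s
Step 2 — Re = 3124.88 / 1.19e-6 = 2.63e+09

2.63e+09


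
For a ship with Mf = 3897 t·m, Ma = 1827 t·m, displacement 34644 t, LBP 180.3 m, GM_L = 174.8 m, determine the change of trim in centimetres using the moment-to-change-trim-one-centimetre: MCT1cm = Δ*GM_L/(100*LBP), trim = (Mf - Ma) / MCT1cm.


Formula: net trimming moment = Mf - Ma; MCT1cm = Δ*GM_L/(100*LBP); trim = net moment / MCT1cm
Step 1 — net trimming moment = 3897 - 1827 = 2070 t·m
Step 2 — MCT1cm = 34644 * 174.8 / (100 * 180.3) = 335.8719 t·m/cm
Step 3 — trim = 2070 / 335.8719 ≈ 6.1631 cm (5 s.f.)

6.1631 cm


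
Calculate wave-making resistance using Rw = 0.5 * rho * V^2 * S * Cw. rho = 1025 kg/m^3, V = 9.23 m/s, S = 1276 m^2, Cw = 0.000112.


Formula: Rw = 0.5 * rho * V^2 * S * Cw
Step 1 — V^2 = 9.23^2 = 85.1929
Step 2 — 0.5 * rho * V^2 = 0.5 * 1025 * 85.1929 = 43661.36125
Step 3 — Rw = 43661.36125 * 1276 * 0.000112 ≈ 6239.7 N (5 s.f.)

6239.7 N


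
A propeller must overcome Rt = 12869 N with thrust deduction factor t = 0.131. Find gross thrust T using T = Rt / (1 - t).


Formula: T = Rt / (1 - t)
Step 1 — (1 - t) = 1 - 0.131 = 0.869
Step 2 — T = 12869 / 0.869 ≈ 14809 N (5 s.f.)

14809 N


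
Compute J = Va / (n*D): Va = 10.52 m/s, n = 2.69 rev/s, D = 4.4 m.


Formula: J = Va / (n * D)
Step 1 — n * D = 2.69 * 4.4 = 11.836
Step 2 — J = 10.52 / 11.836 ≈ 0.88881 (5 s.f.)

0.88881


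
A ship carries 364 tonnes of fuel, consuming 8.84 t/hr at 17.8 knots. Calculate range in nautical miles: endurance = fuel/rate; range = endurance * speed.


Formula: endurance = fuel / rate; range = endurance * speed
Step 1 — endurance = 364 / 8.84 = 41.1765 hours
Step 2 — range = 41.1765 * 17.8 ≈ 732.94 nautical miles (5 s.f.)

732.94 NM


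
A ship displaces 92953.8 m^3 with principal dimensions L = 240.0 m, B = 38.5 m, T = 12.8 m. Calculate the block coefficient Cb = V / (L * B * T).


Formula: Cb = V / (L * B * T)
Step 1 — L * B * T = 240.0 * 38.5 * 12.8 = 118272.0 m^3
Step 2 — Cb = 92953.8 / 118272.0 ≈ 0.78593 (5 s.f.)

0.78593


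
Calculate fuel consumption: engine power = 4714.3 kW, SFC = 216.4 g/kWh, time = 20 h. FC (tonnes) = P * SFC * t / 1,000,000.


Formula: FC (tonnes) = P * SFC * t / 1,000,000
Step 1 — P * SFC * t = 4714.3 * 216.4 * 20 = 20403490.4 g
Step 2 — FC (tonnes) = 20403490.4 / 1,000,000 ≈ 20.403 tonnes (5 s.f.)

20.403 tonnes


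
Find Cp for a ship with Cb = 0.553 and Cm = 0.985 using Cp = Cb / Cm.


Formula: Cp = Cb / Cm
Substituting: Cp = 0.553 / 0.985
Result: Cp ≈ 0.56142 (5 s.f.)

0.56142


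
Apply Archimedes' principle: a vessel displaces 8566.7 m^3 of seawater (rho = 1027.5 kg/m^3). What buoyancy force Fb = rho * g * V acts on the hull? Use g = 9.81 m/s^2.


Formula: Fb = rho * g * V
Substituting: Fb = 1027.5 * 9.81 * 8566.7
Intermediate: 1027.5 * 9.81 = 10079.775
Result: Fb = 10079.775 * 8566.7 ≈ 86350000 N (5 s.f.)

86350000 N


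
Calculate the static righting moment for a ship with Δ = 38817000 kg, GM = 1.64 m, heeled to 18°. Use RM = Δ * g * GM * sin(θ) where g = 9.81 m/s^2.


Formula: GZ = GM * sin(theta); RM = disp * g * GZ
Step 1 — GZ = 1.64 * sin(18°) = 1.64 * 0.309017 = 0.506788 m
Step 2 — RM = 38817000 * 9.81 * 0.506788 ≈ 192980000 N·m (5 s.f.)

192980000 N·m


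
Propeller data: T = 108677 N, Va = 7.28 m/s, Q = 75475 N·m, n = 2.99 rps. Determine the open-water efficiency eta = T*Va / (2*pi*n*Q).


Formula: eta = T * Va / (2 * pi * n * Q)
Step 1 — numerator = T * Va = 108677 * 7.28 = 791168.56
Step 2 — 2 * pi * n = 2 * pi * 2.99 = 18.786724
Step 3 — denominator = 18.786724 * 75475 = 1417927.99
Step 4 — eta = 791168.56 / 1417927.99 ≈ 0.55798 (5 s.f.)

0.55798


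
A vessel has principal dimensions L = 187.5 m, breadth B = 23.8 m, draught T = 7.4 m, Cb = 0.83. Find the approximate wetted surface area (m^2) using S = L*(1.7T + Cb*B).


Formula: S = 1.7*L*T + V/T with V = Cb*L*B*T, i.e. S = L * (1.7*T + Cb*B)
Step 1 — 1.7*T = 1.7 * 7.4 = 12.58 m
Step 2 — Cb*B = 0.83 * 23.8 = 19.754 m
Step 3 — 1.7*T + Cb*B = 12.58 + 19.754 = 32.334 m
Step 4 — S = 187.5 * 32.334 ≈ 6062.6 m^2 (5 s.f.)

6062.6 m^2


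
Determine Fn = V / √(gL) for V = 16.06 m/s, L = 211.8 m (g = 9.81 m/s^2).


Formula: Fn = V / sqrt(g * L)
Step 1 — g * L = 9.81 * 211.8 = 2077.758
Step 2 — sqrt(g * L) = sqrt(2077.758) = 45.582431
Step 3 — Fn = 16.06 / 45.582431 ≈ 0.35233 (5 s.f.)

0.35233


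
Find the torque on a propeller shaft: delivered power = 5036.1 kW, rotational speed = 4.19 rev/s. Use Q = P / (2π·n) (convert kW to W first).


Formula: Q = P_W / (2 * pi * n)
Step 1 — P_W = 5036.1 kW * 1000 = 5036100.0 W
Step 2 — 2 * pi * n = 2 * pi * 4.19 = 26.326546
Step 3 — Q = 5036100.0 / 26.326546 ≈ 191290 N·m (5 s.f.)

191290 N·m


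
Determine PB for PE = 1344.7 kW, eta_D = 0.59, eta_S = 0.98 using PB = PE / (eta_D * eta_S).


Formula: PB = PE / (eta_D * eta_S)
Step 1 — combined efficiency = eta_D * eta_S = 0.59 * 0.98 = 0.5782
Step 2 — PB = 1344.7 / 0.5782 ≈ 2325.7 kW (5 s.f.)

2325.7 kW


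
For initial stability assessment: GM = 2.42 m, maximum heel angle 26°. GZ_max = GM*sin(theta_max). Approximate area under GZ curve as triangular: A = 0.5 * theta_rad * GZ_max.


Formula: GZ_max = GM * sin(theta); Area = 0.5 * theta_rad * GZ_max
Step 1 — GZ_max = 2.42 * sin(26°) = 2.42 * 0.438371 = 1.060858 m
Step 2 — theta_rad = 26 * pi/180 = 0.453786 rad
Step 3 — Area = 0.5 * 0.453786 * 1.060858 ≈ 0.24070 m·rad (5 s.f.)

0.24070 m·rad


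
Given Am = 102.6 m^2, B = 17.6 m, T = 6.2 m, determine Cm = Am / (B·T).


Formula: Cm = Am / (B * T)
Step 1 — B * T = 17.6 * 6.2 = 109.12 m^2
Step 2 — Cm = 102.6 / 109.12 ≈ 0.94025 (5 s.f.)

0.94025


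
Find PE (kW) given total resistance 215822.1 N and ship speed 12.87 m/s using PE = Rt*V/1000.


Formula: PE = Rt * V / 1000 (kW)
Step 1 — PE (W) = 215822.1 * 12.87 = 2777630.427 W
Step 2 — PE (kW) = 2777630.427 / 1000 ≈ 2777.6 kW (5 s.f.)

2777.6 kW


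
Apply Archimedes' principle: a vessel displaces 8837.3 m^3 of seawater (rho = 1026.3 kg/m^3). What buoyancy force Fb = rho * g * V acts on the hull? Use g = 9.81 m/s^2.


Formula: Fb = rho * g * V
Substituting: Fb = 1026.3 * 9.81 * 8837.3
Intermediate: 1026.3 * 9.81 = 10068.003
Result: Fb = 10068.003 * 8837.3 ≈ 88974000 N (5 s.f.)

88974000 N


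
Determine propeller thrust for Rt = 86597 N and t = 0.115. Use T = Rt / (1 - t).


Formula: T = Rt / (1 - t)
Step 1 — (1 - t) = 1 - 0.115 = 0.885
Step 2 — T = 86597 / 0.885 ≈ 97850 N (5 s.f.)

97850 N


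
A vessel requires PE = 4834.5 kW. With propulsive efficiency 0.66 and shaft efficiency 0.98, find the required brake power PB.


Formula: PB = PE / (eta_D * eta_S)
Step 1 — combined efficiency = eta_D * eta_S = 0.66 * 0.98 = 0.6468
Step 2 — PB = 4834.5 / 0.6468 ≈ 7474.5 kW (5 s.f.)

7474.5 kW


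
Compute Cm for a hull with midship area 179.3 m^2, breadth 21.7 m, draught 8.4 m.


Formula: Cm = Am / (B * T)
Step 1 — B * T = 21.7 * 8.4 = 182.28 m^2
Step 2 — Cm = 179.3 / 182.28 ≈ 0.98365 (5 s.f.)

0.98365


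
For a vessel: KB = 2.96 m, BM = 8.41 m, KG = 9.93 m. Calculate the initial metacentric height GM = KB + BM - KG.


Formula: GM = KB + BM - KG
Step 1 — KM = KB + BM = 2.96 + 8.41 = 11.37 m
Step 2 — GM = KM - KG = 11.37 - 9.93 = 1.44 m

1.44 m


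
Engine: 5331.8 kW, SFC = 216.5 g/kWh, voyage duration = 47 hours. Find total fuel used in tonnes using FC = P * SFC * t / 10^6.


Formula: FC (tonnes) = P * SFC * t / 1,000,000
Step 1 — P * SFC * t = 5331.8 * 216.5 * 47 = 54253730.9 g
Step 2 — FC (tonnes) = 54253730.9 / 1,000,000 ≈ 54.254 tonnes (5 s.f.)

54.254 tonnes


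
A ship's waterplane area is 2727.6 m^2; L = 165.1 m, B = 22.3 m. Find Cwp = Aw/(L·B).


Formula: Cwp = Aw / (L * B)
Step 1 — L * B = 165.1 * 22.3 = 3681.73 m^2
Step 2 — Cwp = 2727.6 / 3681.73 ≈ 0.74085 (5 s.f.)

0.74085


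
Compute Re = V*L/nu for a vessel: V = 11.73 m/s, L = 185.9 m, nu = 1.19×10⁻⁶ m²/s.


Formula: Re = V * L / nu
Step 1 — V * L = 11.73 * 185.9 = 2180.607 m^2/s
Step 2 — Re = 2180.607 / 1.19e-6 = 1.83e+09

1.83e+09


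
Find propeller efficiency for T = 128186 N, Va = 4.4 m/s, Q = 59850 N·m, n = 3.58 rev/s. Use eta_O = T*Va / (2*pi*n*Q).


Formula: eta = T * Va / (2 * pi * n * Q)
Step 1 — numerator = T * Va = 128186 * 4.4 = 564018.4
Step 2 — 2 * pi * n = 2 * pi * 3.58 = 22.493803
Step 3 — denominator = 22.493803 * 59850 = 1346254.11
Step 4 — eta = 564018.4 / 1346254.11 ≈ 0.41895 (5 s.f.)

0.41895


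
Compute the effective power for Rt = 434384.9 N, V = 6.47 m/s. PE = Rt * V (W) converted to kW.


Formula: PE = Rt * V / 1000 (kW)
Step 1 — PE (W) = 434384.9 * 6.47 = 2810470.303 W
Step 2 — PE (kW) = 2810470.303 / 1000 ≈ 2810.5 kW (5 s.f.)

2810.5 kW


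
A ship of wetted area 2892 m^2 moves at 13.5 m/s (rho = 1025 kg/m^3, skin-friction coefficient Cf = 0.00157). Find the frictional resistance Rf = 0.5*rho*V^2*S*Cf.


Formula: Rf = 0.5 * rho * V^2 * S * Cf
Step 1 — V^2 = 13.5^2 = 182.25
Step 2 — 0.5 * rho * V^2 = 0.5 * 1025 * 182.25 = 93403.125
Step 3 — Rf = 93403.125 * 2892 * 0.00157 ≈ 424090 N (5 s.f.)

424090 N


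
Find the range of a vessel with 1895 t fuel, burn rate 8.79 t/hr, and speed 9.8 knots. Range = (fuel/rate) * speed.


Formula: endurance = fuel / rate; range = endurance * speed
Step 1 — endurance = 1895 / 8.79 = 215.5859 hours
Step 2 — range = 215.5859 * 9.8 ≈ 2112.7 nautical miles (5 s.f.)

2112.7 NM


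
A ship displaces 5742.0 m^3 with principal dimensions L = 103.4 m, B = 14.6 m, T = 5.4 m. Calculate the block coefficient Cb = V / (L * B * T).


Formula: Cb = V / (L * B * T)
Step 1 — L * B * T = 103.4 * 14.6 * 5.4 = 8152.056 m^3
Step 2 — Cb = 5742.0 / 8152.056 ≈ 0.70436 (5 s.f.)

0.70436


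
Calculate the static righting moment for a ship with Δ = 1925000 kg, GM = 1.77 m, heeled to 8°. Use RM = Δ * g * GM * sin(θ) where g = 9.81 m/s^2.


Formula: GZ = GM * sin(theta); RM = disp * g * GZ
Step 1 — GZ = 1.77 * sin(8°) = 1.77 * 0.139173 = 0.246336 m
Step 2 — RM = 1925000 * 9.81 * 0.246336 ≈ 4651900 N·m (5 s.f.)

4651900 N·m


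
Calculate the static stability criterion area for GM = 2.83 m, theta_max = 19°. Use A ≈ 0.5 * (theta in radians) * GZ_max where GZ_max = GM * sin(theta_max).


Formula: GZ_max = GM * sin(theta); Area = 0.5 * theta_rad * GZ_max
Step 1 — GZ_max = 2.83 * sin(19°) = 2.83 * 0.325568 = 0.921357 m
Step 2 — theta_rad = 19 * pi/180 = 0.331613 rad
Step 3 — Area = 0.5 * 0.331613 * 0.921357 ≈ 0.15277 m·rad (5 s.f.)

0.15277 m·rad


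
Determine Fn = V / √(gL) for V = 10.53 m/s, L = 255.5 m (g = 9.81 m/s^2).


Formula: Fn = V / sqrt(g * L)
Step 1 — g * L = 9.81 * 255.5 = 2506.455
Step 2 — sqrt(g * L) = sqrt(2506.455) = 50.064508
Step 3 — Fn = 10.53 / 50.064508 ≈ 0.21033 (5 s.f.)

0.21033


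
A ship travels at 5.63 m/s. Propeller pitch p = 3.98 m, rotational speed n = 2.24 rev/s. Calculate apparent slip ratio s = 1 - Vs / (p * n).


Formula: s = 1 - Vs / (p * n)
Step 1 — p * n = 3.98 * 2.24 = 8.9152
Step 2 — Vs / (p*n) = 5.63 / 8.9152 = 0.631506 (6 d.p.)
Step 3 — s = 1 - 0.631506 = 0.368494

0.368494


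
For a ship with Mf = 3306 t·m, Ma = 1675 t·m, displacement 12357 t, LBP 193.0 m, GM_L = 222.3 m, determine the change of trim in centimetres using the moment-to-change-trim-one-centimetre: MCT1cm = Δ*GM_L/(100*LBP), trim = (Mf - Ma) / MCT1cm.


Formula: net trimming moment = Mf - Ma; MCT1cm = Δ*GM_L/(100*LBP); trim = net moment / MCT1cm
Step 1 — net trimming moment = 3306 - 1675 = 1631 t·m
Step 2 — MCT1cm = 12357 * 222.3 / (100 * 193.0) = 142.3296 t·m/cm
Step 3 — trim = 1631 / 142.3296 ≈ 11.459 cm (5 s.f.)

11.459 cm


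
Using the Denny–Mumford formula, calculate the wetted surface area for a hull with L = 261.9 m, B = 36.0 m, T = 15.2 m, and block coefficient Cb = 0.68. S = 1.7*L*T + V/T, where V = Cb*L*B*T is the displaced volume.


Formula: S = 1.7*L*T + V/T with V = Cb*L*B*T, i.e. S = L * (1.7*T + Cb*B)
Step 1 — 1.7*T = 1.7 * 15.2 = 25.84 m
Step 2 — Cb*B = 0.68 * 36.0 = 24.48 m
Step 3 — 1.7*T + Cb*B = 25.84 + 24.48 = 50.32 m
Step 4 — S = 261.9 * 50.32 ≈ 13179 m^2 (5 s.f.)

13179 m^2


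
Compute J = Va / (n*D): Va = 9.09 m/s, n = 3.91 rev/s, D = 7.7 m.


Formula: J = Va / (n * D)
Step 1 — n * D = 3.91 * 7.7 = 30.107
Step 2 — J = 9.09 / 30.107 ≈ 0.30192 (5 s.f.)

0.30192


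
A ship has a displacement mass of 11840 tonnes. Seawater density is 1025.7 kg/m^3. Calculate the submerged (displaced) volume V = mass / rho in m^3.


Formula: V = mass / rho
Step 1 — convert tonnes to kg: 11840 t * 1000 = 11840000 kg
Step 2 — V = 11840000 / 1025.7 ≈ 11543 m^3 (5 s.f.)

11543 m^3


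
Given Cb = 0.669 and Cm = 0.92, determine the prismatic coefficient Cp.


Formula: Cp = Cb / Cm
Substituting: Cp = 0.669 / 0.92
Result: Cp ≈ 0.72717 (5 s.f.)

0.72717


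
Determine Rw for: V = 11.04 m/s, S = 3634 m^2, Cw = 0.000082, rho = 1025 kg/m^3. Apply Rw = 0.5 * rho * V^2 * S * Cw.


Formula: Rw = 0.5 * rho * V^2 * S * Cw
Step 1 — V^2 = 11.04^2 = 121.8816
Step 2 — 0.5 * rho * V^2 = 0.5 * 1025 * 121.8816 = 62464.32
Step 3 — Rw = 62464.32 * 3634 * 0.000082 ≈ 18614 N (5 s.f.)

18614 N


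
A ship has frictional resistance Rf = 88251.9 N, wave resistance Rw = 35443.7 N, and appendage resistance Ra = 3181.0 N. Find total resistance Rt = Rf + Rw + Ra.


Formula: Rt = Rf + Rw + Ra
Substituting: Rt = 88251.9 + 35443.7 + 3181.0
Result: Rt = 126876.6 N

126876.6 N


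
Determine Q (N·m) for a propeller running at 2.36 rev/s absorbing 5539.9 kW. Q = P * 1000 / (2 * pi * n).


Formula: Q = P_W / (2 * pi * n)
Step 1 — P_W = 5539.9 kW * 1000 = 5539900.0 W
Step 2 — 2 * pi * n = 2 * pi * 2.36 = 14.828317
Step 3 — Q = 5539900.0 / 14.828317 ≈ 373600 N·m (5 s.f.)

373600 N·m


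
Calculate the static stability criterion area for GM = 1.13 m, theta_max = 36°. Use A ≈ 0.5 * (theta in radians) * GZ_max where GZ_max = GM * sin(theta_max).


Formula: GZ_max = GM * sin(theta); Area = 0.5 * theta_rad * GZ_max
Step 1 — GZ_max = 1.13 * sin(36°) = 1.13 * 0.587785 = 0.664197 m
Step 2 — theta_rad = 36 * pi/180 = 0.628319 rad
Step 3 — Area = 0.5 * 0.628319 * 0.664197 ≈ 0.20866 m·rad (5 s.f.)

0.20866 m·rad


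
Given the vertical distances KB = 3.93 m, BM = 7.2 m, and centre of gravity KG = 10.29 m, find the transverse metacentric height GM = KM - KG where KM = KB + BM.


Formula: GM = KB + BM - KG
Step 1 — KM = KB + BM = 3.93 + 7.2 = 11.13 m
Step 2 — GM = KM - KG = 11.13 - 10.29 = 0.84 m

0.84 m


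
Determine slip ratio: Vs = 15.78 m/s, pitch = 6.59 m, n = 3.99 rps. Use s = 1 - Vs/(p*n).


Formula: s = 1 - Vs / (p * n)
Step 1 — p * n = 6.59 * 3.99 = 26.2941
Step 2 — Vs / (p*n) = 15.78 / 26.2941 = 0.600135 (6 d.p.)
Step 3 — s = 1 - 0.600135 = 0.399865

0.399865


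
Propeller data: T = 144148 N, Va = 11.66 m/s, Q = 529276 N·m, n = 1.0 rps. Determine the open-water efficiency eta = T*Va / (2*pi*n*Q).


Formula: eta = T * Va / (2 * pi * n * Q)
Step 1 — numerator = T * Va = 144148 * 11.66 = 1680765.68
Step 2 — 2 * pi * n = 2 * pi * 1.0 = 6.283185
Step 3 — denominator = 6.283185 * 529276 = 3325539.02
Step 4 — eta = 1680765.68 / 3325539.02 ≈ 0.50541 (5 s.f.)

0.50541


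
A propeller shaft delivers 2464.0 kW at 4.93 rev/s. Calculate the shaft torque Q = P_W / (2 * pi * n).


Formula: Q = P_W / (2 * pi * n)
Step 1 — P_W = 2464.0 kW * 1000 = 2464000.0 W
Step 2 — 2 * pi * n = 2 * pi * 4.93 = 30.976104
Step 3 — Q = 2464000.0 / 30.976104 ≈ 79545 N·m (5 s.f.)

79545 N·m


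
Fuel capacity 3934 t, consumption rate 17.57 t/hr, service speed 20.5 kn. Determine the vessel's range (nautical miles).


Formula: endurance = fuel / rate; range = endurance * speed
Step 1 — endurance = 3934 / 17.57 = 223.9044 hours
Step 2 — range = 223.9044 * 20.5 ≈ 4590.0 nautical miles (5 s.f.)

4590.0 NM


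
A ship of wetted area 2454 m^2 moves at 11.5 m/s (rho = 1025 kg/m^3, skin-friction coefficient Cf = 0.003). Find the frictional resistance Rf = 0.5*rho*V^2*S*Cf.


Formula: Rf = 0.5 * rho * V^2 * S * Cf
Step 1 — V^2 = 11.5^2 = 132.25
Step 2 — 0.5 * rho * V^2 = 0.5 * 1025 * 132.25 = 67778.125
Step 3 — Rf = 67778.125 * 2454 * 0.003 ≈ 498980 N (5 s.f.)

498980 N


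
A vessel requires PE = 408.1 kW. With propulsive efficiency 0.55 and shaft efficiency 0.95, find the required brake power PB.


Formula: PB = PE / (eta_D * eta_S)
Step 1 — combined efficiency = eta_D * eta_S = 0.55 * 0.95 = 0.5225
Step 2 — PB = 408.1 / 0.5225 ≈ 781.05 kW (5 s.f.)

781.05 kW


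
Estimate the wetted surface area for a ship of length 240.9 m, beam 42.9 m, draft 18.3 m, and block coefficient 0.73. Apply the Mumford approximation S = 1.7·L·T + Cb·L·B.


Formula: S = 1.7*L*T + V/T with V = Cb*L*B*T, i.e. S = L * (1.7*T + Cb*B)
Step 1 — 1.7*T = 1.7 * 18.3 = 31.11 m
Step 2 — Cb*B = 0.73 * 42.9 = 31.317 m
Step 3 — 1.7*T + Cb*B = 31.11 + 31.317 = 62.427 m
Step 4 — S = 240.9 * 62.427 ≈ 15039 m^2 (5 s.f.)

15039 m^2


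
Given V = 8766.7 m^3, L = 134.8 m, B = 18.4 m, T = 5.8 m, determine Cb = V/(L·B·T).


Formula: Cb = V / (L * B * T)
Step 1 — L * B * T = 134.8 * 18.4 * 5.8 = 14385.856 m^3
Step 2 — Cb = 8766.7 / 14385.856 ≈ 0.60940 (5 s.f.)

0.60940


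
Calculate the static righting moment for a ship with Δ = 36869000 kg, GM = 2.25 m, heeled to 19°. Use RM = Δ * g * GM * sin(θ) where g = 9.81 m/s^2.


Formula: GZ = GM * sin(theta); RM = disp * g * GZ
Step 1 — GZ = 2.25 * sin(19°) = 2.25 * 0.325568 = 0.732528 m
Step 2 — RM = 36869000 * 9.81 * 0.732528 ≈ 264940000 N·m (5 s.f.)

264940000 N·m


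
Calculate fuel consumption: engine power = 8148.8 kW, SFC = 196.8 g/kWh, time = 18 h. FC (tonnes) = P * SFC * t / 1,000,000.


Formula: FC (tonnes) = P * SFC * t / 1,000,000
Step 1 — P * SFC * t = 8148.8 * 196.8 * 18 = 28866309.12 g
Step 2 — FC (tonnes) = 28866309.12 / 1,000,000 ≈ 28.866 tonnes (5 s.f.)

28.866 tonnes


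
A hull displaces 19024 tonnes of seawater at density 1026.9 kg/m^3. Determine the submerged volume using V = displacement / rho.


Formula: V = mass / rho
Step 1 — convert tonnes to kg: 19024 t * 1000 = 19024000 kg
Step 2 — V = 19024000 / 1026.9 ≈ 18526 m^3 (5 s.f.)

18526 m^3


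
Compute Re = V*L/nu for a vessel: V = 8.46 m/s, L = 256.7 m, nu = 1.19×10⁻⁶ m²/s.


Formula: Re = V * L / nu
Step 1 — V * L = 8.46 * 256.7 = 2171.682 m^2/s
Step 2 — Re = 2171.682 / 1.19e-6 = 1.82e+09

1.82e+09


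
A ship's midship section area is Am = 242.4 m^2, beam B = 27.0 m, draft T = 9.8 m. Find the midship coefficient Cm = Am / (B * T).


Formula: Cm = Am / (B * T)
Step 1 — B * T = 27.0 * 9.8 = 264.6 m^2
Step 2 — Cm = 242.4 / 264.6 ≈ 0.91610 (5 s.f.)

0.91610


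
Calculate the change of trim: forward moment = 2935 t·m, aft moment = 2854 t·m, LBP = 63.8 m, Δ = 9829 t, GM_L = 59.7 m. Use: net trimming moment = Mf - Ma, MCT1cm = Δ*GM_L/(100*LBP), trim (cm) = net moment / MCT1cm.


Formula: net trimming moment = Mf - Ma; MCT1cm = Δ*GM_L/(100*LBP); trim = net moment / MCT1cm
Step 1 — net trimming moment = 2935 - 2854 = 81 t·m
Step 2 — MCT1cm = 9829 * 59.7 / (100 * 63.8) = 91.9736 t·m/cm
Step 3 — trim = 81 / 91.9736 ≈ 0.88069 cm (5 s.f.)

0.88069 cm


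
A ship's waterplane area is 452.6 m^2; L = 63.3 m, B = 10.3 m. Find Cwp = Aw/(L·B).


Formula: Cwp = Aw / (L * B)
Step 1 — L * B = 63.3 * 10.3 = 651.99 m^2
Step 2 — Cwp = 452.6 / 651.99 ≈ 0.69418 (5 s.f.)

0.69418


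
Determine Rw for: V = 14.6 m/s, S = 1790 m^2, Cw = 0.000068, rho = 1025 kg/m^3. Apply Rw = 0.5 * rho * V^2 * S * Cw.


Formula: Rw = 0.5 * rho * V^2 * S * Cw
Step 1 — V^2 = 14.6^2 = 213.16
Step 2 — 0.5 * rho * V^2 = 0.5 * 1025 * 213.16 = 109244.5
Step 3 — Rw = 109244.5 * 1790 * 0.000068 ≈ 13297 N (5 s.f.)

13297 N


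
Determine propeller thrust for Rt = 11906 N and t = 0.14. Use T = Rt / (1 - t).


Formula: T = Rt / (1 - t)
Step 1 — (1 - t) = 1 - 0.14 = 0.86
Step 2 — T = 11906 / 0.86 ≈ 13844 N (5 s.f.)

13844 N


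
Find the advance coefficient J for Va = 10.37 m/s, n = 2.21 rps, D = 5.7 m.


Formula: J = Va / (n * D)
Step 1 — n * D = 2.21 * 5.7 = 12.597
Step 2 — J = 10.37 / 12.597 ≈ 0.82321 (5 s.f.)

0.82321


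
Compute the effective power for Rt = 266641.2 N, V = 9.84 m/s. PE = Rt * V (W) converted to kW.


Formula: PE = Rt * V / 1000 (kW)
Step 1 — PE (W) = 266641.2 * 9.84 = 2623749.408 W
Step 2 — PE (kW) = 2623749.408 / 1000 ≈ 2623.7 kW (5 s.f.)

2623.7 kW


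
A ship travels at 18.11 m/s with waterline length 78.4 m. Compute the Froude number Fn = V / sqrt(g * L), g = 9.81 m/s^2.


Formula: Fn = V / sqrt(g * L)
Step 1 — g * L = 9.81 * 78.4 = 769.104
Step 2 — sqrt(g * L) = sqrt(769.104) = 27.732724
Step 3 — Fn = 18.11 / 27.732724 ≈ 0.65302 (5 s.f.)

0.65302


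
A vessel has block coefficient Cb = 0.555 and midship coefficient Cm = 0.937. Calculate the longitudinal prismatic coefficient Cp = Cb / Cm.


Formula: Cp = Cb / Cm
Substituting: Cp = 0.555 / 0.937
Result: Cp ≈ 0.59232 (5 s.f.)

0.59232


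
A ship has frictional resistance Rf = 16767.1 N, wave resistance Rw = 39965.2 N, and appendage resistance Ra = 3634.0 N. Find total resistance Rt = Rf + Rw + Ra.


Formula: Rt = Rf + Rw + Ra
Substituting: Rt = 16767.1 + 39965.2 + 3634.0
Result: Rt = 60366.3 N

60366.3 N


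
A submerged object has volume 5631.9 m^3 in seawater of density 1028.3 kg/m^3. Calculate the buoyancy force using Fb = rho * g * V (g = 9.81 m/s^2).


Formula: Fb = rho * g * V
Substituting: Fb = 1028.3 * 9.81 * 5631.9
Intermediate: 1028.3 * 9.81 = 10087.623
Result: Fb = 10087.623 * 5631.9 ≈ 56812000 N (5 s.f.)

56812000 N


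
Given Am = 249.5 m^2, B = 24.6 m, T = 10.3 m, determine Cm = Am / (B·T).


Formula: Cm = Am / (B * T)
Step 1 — B * T = 24.6 * 10.3 = 253.38 m^2
Step 2 — Cm = 249.5 / 253.38 ≈ 0.98469 (5 s.f.)

0.98469


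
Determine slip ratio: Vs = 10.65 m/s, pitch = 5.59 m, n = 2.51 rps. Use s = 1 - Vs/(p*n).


Formula: s = 1 - Vs / (p * n)
Step 1 — p * n = 5.59 * 2.51 = 14.0309
Step 2 — Vs / (p*n) = 10.65 / 14.0309 = 0.759039 (6 d.p.)
Step 3 — s = 1 - 0.759039 = 0.240961

0.240961


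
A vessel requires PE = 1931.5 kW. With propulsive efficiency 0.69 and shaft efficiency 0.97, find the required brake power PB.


Formula: PB = PE / (eta_D * eta_S)
Step 1 — combined efficiency = eta_D * eta_S = 0.69 * 0.97 = 0.6693
Step 2 — PB = 1931.5 / 0.6693 ≈ 2885.9 kW (5 s.f.)

2885.9 kW


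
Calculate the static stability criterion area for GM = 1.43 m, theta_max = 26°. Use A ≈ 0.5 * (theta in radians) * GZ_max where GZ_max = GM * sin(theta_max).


Formula: GZ_max = GM * sin(theta); Area = 0.5 * theta_rad * GZ_max
Step 1 — GZ_max = 1.43 * sin(26°) = 1.43 * 0.438371 = 0.626871 m
Step 2 — theta_rad = 26 * pi/180 = 0.453786 rad
Step 3 — Area = 0.5 * 0.453786 * 0.626871 ≈ 0.14223 m·rad (5 s.f.)

0.14223 m·rad


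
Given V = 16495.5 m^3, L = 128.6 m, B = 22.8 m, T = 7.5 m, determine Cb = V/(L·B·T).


Formula: Cb = V / (L * B * T)
Step 1 — L * B * T = 128.6 * 22.8 * 7.5 = 21990.6 m^3
Step 2 — Cb = 16495.5 / 21990.6 ≈ 0.75012 (5 s.f.)

0.75012


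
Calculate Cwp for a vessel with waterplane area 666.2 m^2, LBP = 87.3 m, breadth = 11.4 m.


Formula: Cwp = Aw / (L * B)
Step 1 — L * B = 87.3 * 11.4 = 995.22 m^2
Step 2 — Cwp = 666.2 / 995.22 ≈ 0.66940 (5 s.f.)

0.66940


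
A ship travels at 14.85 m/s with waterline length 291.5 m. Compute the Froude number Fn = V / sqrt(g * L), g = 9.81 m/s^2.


Formula: Fn = V / sqrt(g * L)
Step 1 — g * L = 9.81 * 291.5 = 2859.615
Step 2 — sqrt(g * L) = sqrt(2859.615) = 53.475368
Step 3 — Fn = 14.85 / 53.475368 ≈ 0.27770 (5 s.f.)

0.27770


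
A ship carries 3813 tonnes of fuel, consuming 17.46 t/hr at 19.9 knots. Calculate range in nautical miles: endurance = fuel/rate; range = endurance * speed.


Formula: endurance = fuel / rate; range = endurance * speed
Step 1 — endurance = 3813 / 17.46 = 218.3849 hours
Step 2 — range = 218.3849 * 19.9 ≈ 4345.9 nautical miles (5 s.f.)

4345.9 NM


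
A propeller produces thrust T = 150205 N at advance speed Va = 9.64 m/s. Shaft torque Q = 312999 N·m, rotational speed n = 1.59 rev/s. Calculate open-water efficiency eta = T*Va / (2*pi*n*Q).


Formula: eta = T * Va / (2 * pi * n * Q)
Step 1 — numerator = T * Va = 150205 * 9.64 = 1447976.2
Step 2 — 2 * pi * n = 2 * pi * 1.59 = 9.990265
Step 3 — denominator = 9.990265 * 312999 = 3126942.95
Step 4 — eta = 1447976.2 / 3126942.95 ≈ 0.46306 (5 s.f.)

0.46306


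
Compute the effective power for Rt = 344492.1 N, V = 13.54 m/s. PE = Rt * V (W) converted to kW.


Formula: PE = Rt * V / 1000 (kW)
Step 1 — PE (W) = 344492.1 * 13.54 = 4664423.034 W
Step 2 — PE (kW) = 4664423.034 / 1000 ≈ 4664.4 kW (5 s.f.)

4664.4 kW


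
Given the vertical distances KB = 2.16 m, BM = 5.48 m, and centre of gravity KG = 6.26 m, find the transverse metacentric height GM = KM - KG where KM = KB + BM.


Formula: GM = KB + BM - KG
Step 1 — KM = KB + BM = 2.16 + 5.48 = 7.64 m
Step 2 — GM = KM - KG = 7.64 - 6.26 = 1.38 m

1.38 m


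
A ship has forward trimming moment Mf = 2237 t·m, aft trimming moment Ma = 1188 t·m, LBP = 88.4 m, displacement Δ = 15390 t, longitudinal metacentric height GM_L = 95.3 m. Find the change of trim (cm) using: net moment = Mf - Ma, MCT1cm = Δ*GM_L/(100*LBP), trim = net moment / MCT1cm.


Formula: net trimming moment = Mf - Ma; MCT1cm = Δ*GM_L/(100*LBP); trim = net moment / MCT1cm
Step 1 — net trimming moment = 2237 - 1188 = 1049 t·m
Step 2 — MCT1cm = 15390 * 95.3 / (100 * 88.4) = 165.9126 t·m/cm
Step 3 — trim = 1049 / 165.9126 ≈ 6.3226 cm (5 s.f.)

6.3226 cm


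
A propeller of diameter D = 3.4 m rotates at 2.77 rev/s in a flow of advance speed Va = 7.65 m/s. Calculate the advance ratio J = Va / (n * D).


Formula: J = Va / (n * D)
Step 1 — n * D = 2.77 * 3.4 = 9.418
Step 2 — J = 7.65 / 9.418 ≈ 0.81227 (5 s.f.)

0.81227


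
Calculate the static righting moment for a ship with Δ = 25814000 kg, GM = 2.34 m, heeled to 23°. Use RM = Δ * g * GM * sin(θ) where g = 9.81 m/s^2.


Formula: GZ = GM * sin(theta); RM = disp * g * GZ
Step 1 — GZ = 2.34 * sin(23°) = 2.34 * 0.390731 = 0.914311 m
Step 2 — RM = 25814000 * 9.81 * 0.914311 ≈ 231540000 N·m (5 s.f.)

231540000 N·m


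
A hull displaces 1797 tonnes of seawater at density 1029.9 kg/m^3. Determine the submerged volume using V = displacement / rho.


Formula: V = mass / rho
Step 1 — convert tonnes to kg: 1797 t * 1000 = 1797000 kg
Step 2 — V = 1797000 / 1029.9 ≈ 1744.8 m^3 (5 s.f.)

1744.8 m^3


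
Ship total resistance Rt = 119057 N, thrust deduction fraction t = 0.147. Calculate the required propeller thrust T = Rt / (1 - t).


Formula: T = Rt / (1 - t)
Step 1 — (1 - t) = 1 - 0.147 = 0.853
Step 2 — T = 119057 / 0.853 ≈ 139570 N (5 s.f.)

139570 N


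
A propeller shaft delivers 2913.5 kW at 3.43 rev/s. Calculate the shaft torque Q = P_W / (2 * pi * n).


Formula: Q = P_W / (2 * pi * n)
Step 1 — P_W = 2913.5 kW * 1000 = 2913500.0 W
Step 2 — 2 * pi * n = 2 * pi * 3.43 = 21.551326
Step 3 — Q = 2913500.0 / 21.551326 ≈ 135190 N·m (5 s.f.)

135190 N·m


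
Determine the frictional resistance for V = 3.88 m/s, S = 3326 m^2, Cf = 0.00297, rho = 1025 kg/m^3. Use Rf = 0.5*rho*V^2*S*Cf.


Formula: Rf = 0.5 * rho * V^2 * S * Cf
Step 1 — V^2 = 3.88^2 = 15.0544
Step 2 — 0.5 * rho * V^2 = 0.5 * 1025 * 15.0544 = 7715.38
Step 3 — Rf = 7715.38 * 3326 * 0.00297 ≈ 76214 N (5 s.f.)

76214 N


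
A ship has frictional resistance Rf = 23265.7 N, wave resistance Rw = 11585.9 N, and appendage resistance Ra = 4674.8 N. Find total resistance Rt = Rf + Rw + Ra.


Formula: Rt = Rf + Rw + Ra
Substituting: Rt = 23265.7 + 11585.9 + 4674.8
Result: Rt = 39526.4 N

39526.4 N


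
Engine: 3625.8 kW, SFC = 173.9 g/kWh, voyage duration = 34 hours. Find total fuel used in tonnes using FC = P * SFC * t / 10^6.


Formula: FC (tonnes) = P * SFC * t / 1,000,000
Step 1 — P * SFC * t = 3625.8 * 173.9 * 34 = 21437905.08 g
Step 2 — FC (tonnes) = 21437905.08 / 1,000,000 ≈ 21.438 tonnes (5 s.f.)

21.438 tonnes


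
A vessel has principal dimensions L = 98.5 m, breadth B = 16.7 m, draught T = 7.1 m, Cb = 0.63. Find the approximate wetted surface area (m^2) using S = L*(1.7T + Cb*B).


Formula: S = 1.7*L*T + V/T with V = Cb*L*B*T, i.e. S = L * (1.7*T + Cb*B)
Step 1 — 1.7*T = 1.7 * 7.1 = 12.07 m
Step 2 — Cb*B = 0.63 * 16.7 = 10.521 m
Step 3 — 1.7*T + Cb*B = 12.07 + 10.521 = 22.591 m
Step 4 — S = 98.5 * 22.591 ≈ 2225.2 m^2 (5 s.f.)

2225.2 m^2
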